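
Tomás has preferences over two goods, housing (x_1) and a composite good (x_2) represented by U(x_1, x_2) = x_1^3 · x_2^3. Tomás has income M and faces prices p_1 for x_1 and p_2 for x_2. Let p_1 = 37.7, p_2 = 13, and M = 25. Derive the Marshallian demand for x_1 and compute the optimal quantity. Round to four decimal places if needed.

Tangency: MRS = x_2/x_1 = p_1/p_2.
So 3·p_2·x_2 = 3·p_1·x_1; combined with the budget, a share 0.5 of income goes to x_1.
Demand: x_1*(p_1,p_2,M) = 0.5·M/p_1 and x_2* = 0.5·M/p_2.
At p_1=37.7, p_2=13, M=25: x_1* = 0.5·25/37.7 = 0.3316.

x_1* = 0.3316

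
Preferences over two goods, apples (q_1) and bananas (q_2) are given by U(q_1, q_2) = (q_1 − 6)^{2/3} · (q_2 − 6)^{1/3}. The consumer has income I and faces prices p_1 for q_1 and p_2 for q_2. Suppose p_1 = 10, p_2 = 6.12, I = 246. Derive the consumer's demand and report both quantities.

MRS = 2·(q_2−6)/(q_1−6). Tangency with p_1/p_2 gives q_2−6 = (1/2)·(p_1/p_2)·(q_1−6).
Substituting into the budget: q_1* = 6 + 2/3·(I − 6·p_1 − 6·p_2)/p_1, and q_2* = 6 + 1/3·(…)/p_2.
Discretionary income = 246 − 6·10 − 6·6.12 = 149.28; q_1* = 6 + 2/3·149.28/10 = 15.952; q_2* = 6 + 1/3·149.28/6.12 = 14.1307.

q_1* = 15.952, q_2* = 14.1307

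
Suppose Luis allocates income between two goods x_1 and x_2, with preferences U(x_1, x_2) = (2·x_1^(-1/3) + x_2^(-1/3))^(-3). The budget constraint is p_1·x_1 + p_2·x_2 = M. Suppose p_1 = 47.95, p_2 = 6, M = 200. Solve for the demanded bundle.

Substitute x_2 = (x_2/x_1)·x_1 into the budget: x_1* = M/(p_1 + p_2·(x_2/x_1)).
Numerically x_2/x_1 = 2.826217, so x_1* = 200/(47.95 + 6·2.826217) = 3.0813 and x_2* = 2.826217·3.0813 = 8.7085.

x_1* = 3.0813, x_2* = 8.7085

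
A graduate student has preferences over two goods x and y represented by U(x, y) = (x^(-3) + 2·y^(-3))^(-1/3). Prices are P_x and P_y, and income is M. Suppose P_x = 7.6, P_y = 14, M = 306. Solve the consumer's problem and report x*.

x* = 13.9785

From the CES first-order condition, (1/2)·(y/x)^(4) = P_x/P_y.
Hence y/x = (2·P_x/P_y)^(1/(4)), i.e. raised to the 0.25 power.
Substitute y = (y/x)·x into the budget: x* = M/(P_x + P_y·(y/x)).
Numerically y/x = 1.020772, so x* = 306/(7.6 + 14·1.020772) = 13.9785.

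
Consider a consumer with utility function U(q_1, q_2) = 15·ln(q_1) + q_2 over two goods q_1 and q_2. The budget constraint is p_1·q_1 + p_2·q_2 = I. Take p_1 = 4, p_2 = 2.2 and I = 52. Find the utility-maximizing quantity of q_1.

MU_q_1 = 15/q_1, MU_q_2 = 1. Tangency: 15/q_1 = p_1/p_2.
So q_1*(p_1,p_2) = 15·p_2/p_1, independent of income; and q_2* = (I − 15·p_2)/p_2.
At the given prices: q_1* = 15·2.2/4 = 8.25.

q_1* = 8.25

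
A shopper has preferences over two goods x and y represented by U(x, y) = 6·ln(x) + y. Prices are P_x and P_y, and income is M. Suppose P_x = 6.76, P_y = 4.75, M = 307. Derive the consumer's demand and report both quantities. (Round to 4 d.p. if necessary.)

x* = 4.216, y* = 58.6316

So x*(P_x,P_y) = 6·P_y/P_x, independent of income; and y* = (M − 6·P_y)/P_y.
At the given prices: x* = 6·4.75/6.76 = 4.216, and y* = 58.6316.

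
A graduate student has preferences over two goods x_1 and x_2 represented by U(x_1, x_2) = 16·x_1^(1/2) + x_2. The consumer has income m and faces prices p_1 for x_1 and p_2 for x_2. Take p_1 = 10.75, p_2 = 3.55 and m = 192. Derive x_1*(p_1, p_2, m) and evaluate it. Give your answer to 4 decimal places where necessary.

Thus x_1* = (8·p_2/p_1)² — independent of m — with the rest of income spent on x_2.
Plugging in: x_1* = (8·3.55/10.75)² = 6.9794.

x_1* = 6.9794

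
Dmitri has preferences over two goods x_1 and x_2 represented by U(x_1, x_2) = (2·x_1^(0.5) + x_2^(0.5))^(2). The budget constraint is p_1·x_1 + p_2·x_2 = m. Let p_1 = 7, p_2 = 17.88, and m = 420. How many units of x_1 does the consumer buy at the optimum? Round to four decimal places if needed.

MU_x_1 ∝ 2·x_1^(-0.5), MU_x_2 ∝ x_2^(-0.5), so MRS = 2·(x_2/x_1)^(0.5) = p_1/p_2.
Solve for the ratio: x_2/x_1 = [(1/2)·p_1/p_2]^(2).
Substitute x_2 = (x_2/x_1)·x_1 into the budget: x_1* = m/(p_1 + p_2·(x_2/x_1)).
Numerically x_2/x_1 = 0.038318, so x_1* = 420/(7 + 17.88·0.038318) = 54.651.

x_1* = 54.651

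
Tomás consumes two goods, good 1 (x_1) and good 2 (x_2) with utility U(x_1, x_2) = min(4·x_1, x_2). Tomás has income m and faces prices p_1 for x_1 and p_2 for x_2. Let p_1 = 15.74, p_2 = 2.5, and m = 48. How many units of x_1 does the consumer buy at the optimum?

Here 15.74 + 4·2.5 = 25.74, giving x_1* = 1.8648.

x_1* = 1.8648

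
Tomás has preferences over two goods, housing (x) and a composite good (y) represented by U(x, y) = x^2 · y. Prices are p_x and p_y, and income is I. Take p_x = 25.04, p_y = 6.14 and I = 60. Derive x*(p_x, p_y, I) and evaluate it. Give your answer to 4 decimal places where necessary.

x* = 1.5974

Tangency: MRS = 2·y/x = p_x/p_y.
So 2·p_y·y = p_x·x; combined with the budget, a share 2/3 of income goes to x.
Demand: x*(p_x,p_y,I) = 2/3·I/p_x and y* = 1/3·I/p_y.
At p_x=25.04, p_y=6.14, I=60: x* = 2/3·60/25.04 = 1.5974.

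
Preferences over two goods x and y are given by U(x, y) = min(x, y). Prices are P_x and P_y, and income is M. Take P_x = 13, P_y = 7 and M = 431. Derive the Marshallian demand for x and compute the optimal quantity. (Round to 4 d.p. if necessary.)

x* = 21.55

Demand: x*(P_x,P_y,M) = M/(P_x + P_y), y* = M/(P_x + P_y).
Here 13 + 7 = 20, giving x* = 21.55.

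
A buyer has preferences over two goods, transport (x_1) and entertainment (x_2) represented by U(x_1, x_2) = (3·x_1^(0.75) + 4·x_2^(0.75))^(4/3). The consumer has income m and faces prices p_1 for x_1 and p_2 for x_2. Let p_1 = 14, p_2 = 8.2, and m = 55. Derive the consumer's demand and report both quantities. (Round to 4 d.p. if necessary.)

x_1* = 0.2348, x_2* = 6.3064

From the CES first-order condition, (3/4)·(x_2/x_1)^(0.25) = p_1/p_2.
Solve for the ratio: x_2/x_1 = [(4/3)·p_1/p_2]^(4).
Substitute x_2 = (x_2/x_1)·x_1 into the budget: x_1* = m/(p_1 + p_2·(x_2/x_1)).
Numerically x_2/x_1 = 26.854167, so x_1* = 55/(14 + 8.2·26.854167) = 0.2348 and x_2* = 26.854167·0.2348 = 6.3064.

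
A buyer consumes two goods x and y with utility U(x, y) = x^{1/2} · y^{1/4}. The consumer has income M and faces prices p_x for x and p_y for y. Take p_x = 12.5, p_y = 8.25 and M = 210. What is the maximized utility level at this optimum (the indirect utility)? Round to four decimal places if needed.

V = 5.7118

Demand: x*(p_x,p_y,M) = 2/3·M/p_x and y* = 1/3·M/p_y.
At p_x=12.5, p_y=8.25, M=210: x* = 2/3·210/12.5 = 11.2, y* = 8.4848.
Utility at the optimum: U(11.2, 8.4848) = 5.7118.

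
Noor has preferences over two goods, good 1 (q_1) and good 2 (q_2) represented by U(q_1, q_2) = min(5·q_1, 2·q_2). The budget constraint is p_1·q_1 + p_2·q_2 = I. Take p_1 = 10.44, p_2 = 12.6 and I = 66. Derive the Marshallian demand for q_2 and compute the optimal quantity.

With perfect complements, no substitution: consume in ratio q_1:q_2 = 2:5.
Budget: p_1·q_1 + p_2·(5/2)·q_1 = I, so (2·p_1 + 5·p_2)·q_1 = 2·I.
Demand: q_1*(p_1,p_2,I) = 2·I/(2·p_1 + 5·p_2), q_2* = 5·I/(2·p_1 + 5·p_2).
Here 2·10.44 + 5·12.6 = 83.88, giving q_2* = 3.9342.

q_2* = 3.9342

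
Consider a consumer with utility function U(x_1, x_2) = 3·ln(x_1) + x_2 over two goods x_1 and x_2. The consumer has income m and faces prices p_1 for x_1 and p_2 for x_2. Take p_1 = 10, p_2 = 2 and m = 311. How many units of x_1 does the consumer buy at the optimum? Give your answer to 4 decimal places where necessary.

x_1* = 0.6

At the given prices: x_1* = 3·2/10 = 0.6.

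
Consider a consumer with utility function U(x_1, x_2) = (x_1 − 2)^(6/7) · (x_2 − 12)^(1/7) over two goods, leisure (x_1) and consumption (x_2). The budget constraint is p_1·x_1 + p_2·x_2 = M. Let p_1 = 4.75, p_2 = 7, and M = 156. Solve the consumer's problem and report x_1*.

This is Cobb-Douglas in (x_1−2, x_2−12): tangency gives 6/7·p_2·(x_2−12) = 1/7·p_1·(x_1−2).
Substituting into the budget: x_1* = 2 + 6/7·(M − 2·p_1 − 12·p_2)/p_1, and x_2* = 12 + 1/7·(…)/p_2.
Discretionary income = 156 − 2·4.75 − 12·7 = 62.5; x_1* = 2 + 6/7·62.5/4.75 = 13.2782.

x_1* = 13.2782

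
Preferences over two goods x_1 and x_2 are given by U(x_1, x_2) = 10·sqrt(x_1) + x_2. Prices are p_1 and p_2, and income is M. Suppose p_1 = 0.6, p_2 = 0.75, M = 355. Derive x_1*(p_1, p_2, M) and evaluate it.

Plugging in: x_1* = (5·0.75/0.6)² = 39.0625.

x_1* = 39.0625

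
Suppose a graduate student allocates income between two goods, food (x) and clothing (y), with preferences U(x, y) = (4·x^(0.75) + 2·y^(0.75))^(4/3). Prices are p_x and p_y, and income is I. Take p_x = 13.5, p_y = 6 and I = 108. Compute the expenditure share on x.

From the CES first-order condition, 2·(y/x)^(0.25) = p_x/p_y.
Hence y/x = ((1/2)·p_x/p_y)^(1/(0.25)), i.e. raised to the 4 power.
Substitute y = (y/x)·x into the budget: x* = I/(p_x + p_y·(y/x)).
Numerically y/x = 1.601807, so x* = 108/(13.5 + 6·1.601807) = 4.6731 and y* = 1.601807·4.6731 = 7.4855.
Expenditure on x: 13.5·4.6731 = 63.0873; share = 0.5841.

share on x = 0.5841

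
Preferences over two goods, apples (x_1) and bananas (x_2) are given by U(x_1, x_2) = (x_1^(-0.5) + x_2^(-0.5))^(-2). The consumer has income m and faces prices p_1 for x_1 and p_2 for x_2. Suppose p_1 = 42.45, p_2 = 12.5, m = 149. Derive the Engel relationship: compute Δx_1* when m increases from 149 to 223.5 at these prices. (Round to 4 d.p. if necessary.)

Δx_1* = 1.0539

From the CES first-order condition, (x_2/x_1)^(1.5) = p_1/p_2.
Solve for the ratio: x_2/x_1 = [p_1/p_2]^(2/3).
With the ratio pinned down, the budget gives x_1* = m/(p_1 + p_2·(x_2/x_1)) and x_2* = (x_2/x_1)·x_1*.
Numerically x_2/x_1 = 2.259324, so x_1* = 149/(42.45 + 12.5·2.259324) = 2.1077.
At m' = 223.5: x_1* = 3.1616. Change: 3.1616 − 2.1077 = 1.0539.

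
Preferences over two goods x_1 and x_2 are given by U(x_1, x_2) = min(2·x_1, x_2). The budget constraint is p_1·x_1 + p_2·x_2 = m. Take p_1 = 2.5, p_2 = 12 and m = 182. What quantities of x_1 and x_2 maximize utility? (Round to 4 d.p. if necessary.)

Leontief preferences: the optimum is at the kink where x_1/1 = x_2/2, i.e. x_2 = 2·x_1.
Budget: p_1·x_1 + p_2·2·x_1 = m, so (p_1 + 2·p_2)·x_1 = m.
Demand: x_1*(p_1,p_2,m) = m/(p_1 + 2·p_2), x_2* = 2·m/(p_1 + 2·p_2).
Here 2.5 + 2·12 = 26.5, giving x_1* = 6.8679 and x_2* = 13.7358.

x_1* = 6.8679, x_2* = 13.7358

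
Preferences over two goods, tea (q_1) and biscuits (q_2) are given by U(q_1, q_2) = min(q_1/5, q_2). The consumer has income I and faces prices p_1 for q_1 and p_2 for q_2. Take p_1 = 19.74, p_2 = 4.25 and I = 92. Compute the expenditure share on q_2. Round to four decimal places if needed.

share on q_2 = 0.0413

Leontief preferences: the optimum is at the kink where q_1/5 = q_2/1, i.e. q_2 = (1/5)·q_1.
Budget: p_1·q_1 + p_2·(1/5)·q_1 = I, so (5·p_1 + p_2)·q_1 = 5·I.
Demand: q_1*(p_1,p_2,I) = 5·I/(5·p_1 + p_2), q_2* = I/(5·p_1 + p_2).
Here 5·19.74 + 4.25 = 102.95, giving q_1* = 4.4682 and q_2* = 0.8936.
Expenditure on q_2: 4.25·0.8936 = 3.798; share = 0.0413.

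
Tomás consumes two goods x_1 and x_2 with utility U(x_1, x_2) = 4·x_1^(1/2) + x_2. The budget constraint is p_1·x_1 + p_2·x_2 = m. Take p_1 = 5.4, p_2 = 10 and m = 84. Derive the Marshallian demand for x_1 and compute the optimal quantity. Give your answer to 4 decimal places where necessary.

x_1* = 13.7174

Set MRS = p_1/p_2: 2·x_1^(−1/2) = p_1/p_2.
Thus x_1* = (2·p_2/p_1)² — independent of m — with the rest of income spent on x_2.
Plugging in: x_1* = (2·10/5.4)² = 13.7174.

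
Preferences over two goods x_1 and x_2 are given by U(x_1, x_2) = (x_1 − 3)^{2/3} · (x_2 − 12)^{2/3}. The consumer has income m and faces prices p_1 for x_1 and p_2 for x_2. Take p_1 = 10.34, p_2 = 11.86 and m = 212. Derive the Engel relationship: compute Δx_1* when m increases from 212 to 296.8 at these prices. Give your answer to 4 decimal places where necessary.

Δx_1* = 4.1006

MRS = (x_2−12)/(x_1−3). Tangency with p_1/p_2 gives x_2−12 = (p_1/p_2)·(x_1−3).
Substituting into the budget: x_1* = 3 + 0.5·(m − 3·p_1 − 12·p_2)/p_1, and x_2* = 12 + 0.5·(…)/p_2.
Discretionary income = 212 − 3·10.34 − 12·11.86 = 38.66; x_1* = 3 + 0.5·38.66/10.34 = 4.8694.
At m' = 296.8: x_1* = 8.97. Change: 8.97 − 4.8694 = 4.1006.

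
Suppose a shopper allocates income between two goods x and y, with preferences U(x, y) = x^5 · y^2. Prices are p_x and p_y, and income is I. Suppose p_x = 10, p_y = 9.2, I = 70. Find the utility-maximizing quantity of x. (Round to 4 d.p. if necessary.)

Tangency: MRS = (5/2)·y/x = p_x/p_y.
Rearranging, p_y·y = (2/5)·p_x·x. Substituting into the budget gives p_x·x·(1 + (2/5)) = I.
Demand: x*(p_x,p_y,I) = 5/7·I/p_x and y* = 2/7·I/p_y.
At p_x=10, p_y=9.2, I=70: x* = 5/7·70/10 = 5.

x* = 5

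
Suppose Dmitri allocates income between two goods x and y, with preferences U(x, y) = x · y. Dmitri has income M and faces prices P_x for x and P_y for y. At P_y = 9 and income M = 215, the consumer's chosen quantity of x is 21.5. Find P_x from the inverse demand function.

P_x = 5

The MRS is y/x. Set MRS = P_x/P_y.
Rearranging, P_y·y = P_x·x. Substituting into the budget gives P_x·x·(1 + 1) = M.
Demand: x*(P_x,P_y,M) = 0.5·M/P_x and y* = 0.5·M/P_y.
Set x* = 21.5 in the demand function and solve for P_x: P_x = 5.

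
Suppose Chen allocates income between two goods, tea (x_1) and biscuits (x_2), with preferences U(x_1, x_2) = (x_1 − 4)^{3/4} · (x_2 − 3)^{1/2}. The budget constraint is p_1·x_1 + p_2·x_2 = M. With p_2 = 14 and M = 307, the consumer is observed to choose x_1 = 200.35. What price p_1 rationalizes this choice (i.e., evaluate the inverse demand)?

p_1 = 0.8

This is Cobb-Douglas in (x_1−4, x_2−3): tangency gives 0.75·p_2·(x_2−3) = 0.5·p_1·(x_1−4).
After buying the subsistence bundle (4, 3), a share 0.6 of the remaining income goes to x_1: x_1* = 4 + 0.6·(M − 4p_1 − 3p_2)/p_1.
Set x_1* = 200.35 in the demand function and solve for p_1: p_1 = 0.8.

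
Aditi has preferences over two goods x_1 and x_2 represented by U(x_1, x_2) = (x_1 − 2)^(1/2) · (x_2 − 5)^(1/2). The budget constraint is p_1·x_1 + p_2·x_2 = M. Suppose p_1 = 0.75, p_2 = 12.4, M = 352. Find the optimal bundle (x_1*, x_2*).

x_1* = 194.3333, x_2* = 16.6331

Let x_1' = x_1−2, x_2' = x_2−5. MRS = x_2'/x_1' = p_1/p_2.
After buying the subsistence bundle (2, 5), a share 0.5 of the remaining income goes to x_1: x_1* = 2 + 0.5·(M − 2p_1 − 5p_2)/p_1.
Discretionary income = 352 − 2·0.75 − 5·12.4 = 288.5; x_1* = 2 + 0.5·288.5/0.75 = 194.3333; x_2* = 5 + 0.5·288.5/12.4 = 16.6331.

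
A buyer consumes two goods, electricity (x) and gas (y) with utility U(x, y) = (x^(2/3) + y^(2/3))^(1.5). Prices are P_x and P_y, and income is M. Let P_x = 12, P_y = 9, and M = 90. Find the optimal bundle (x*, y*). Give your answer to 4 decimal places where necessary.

x* = 2.7, y* = 6.4

MU_x ∝ x^(-1/3), MU_y ∝ y^(-1/3), so MRS = (y/x)^(1/3) = P_x/P_y.
Solve for the ratio: y/x = [P_x/P_y]^(3).
Substitute y = (y/x)·x into the budget: x* = M/(P_x + P_y·(y/x)).
Numerically y/x = 2.37037, so x* = 90/(12 + 9·2.37037) = 2.7 and y* = 2.37037·2.7 = 6.4.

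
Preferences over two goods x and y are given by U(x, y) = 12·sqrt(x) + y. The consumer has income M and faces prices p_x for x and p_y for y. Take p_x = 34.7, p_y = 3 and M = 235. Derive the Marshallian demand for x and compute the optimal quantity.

x* = 0.2691

Set MRS = p_x/p_y: 6·x^(−1/2) = p_x/p_y.
Solve: √x = 6·p_y/p_x, so x*(p_x,p_y) = (6·p_y/p_x)², and y* = (M − p_x·x*)/p_y.
Plugging in: x* = (6·3/34.7)² = 0.2691.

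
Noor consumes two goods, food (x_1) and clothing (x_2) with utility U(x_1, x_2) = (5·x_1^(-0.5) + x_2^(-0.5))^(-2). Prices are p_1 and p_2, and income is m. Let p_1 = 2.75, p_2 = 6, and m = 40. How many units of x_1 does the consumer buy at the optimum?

x_1* = 10.076

From the CES first-order condition, 5·(x_2/x_1)^(1.5) = p_1/p_2.
Solve for the ratio: x_2/x_1 = [(1/5)·p_1/p_2]^(2/3).
With the ratio pinned down, the budget gives x_1* = m/(p_1 + p_2·(x_2/x_1)) and x_2* = (x_2/x_1)·x_1*.
Numerically x_2/x_1 = 0.203302, so x_1* = 40/(2.75 + 6·0.203302) = 10.076.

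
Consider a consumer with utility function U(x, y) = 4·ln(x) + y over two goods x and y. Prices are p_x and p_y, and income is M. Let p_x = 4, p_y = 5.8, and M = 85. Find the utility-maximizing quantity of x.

MU_x = 4/x, MU_y = 1. Tangency: 4/x = p_x/p_y.
So x*(p_x,p_y) = 4·p_y/p_x, independent of income; and y* = (M − 4·p_y)/p_y.
At the given prices: x* = 4·5.8/4 = 5.8.

x* = 5.8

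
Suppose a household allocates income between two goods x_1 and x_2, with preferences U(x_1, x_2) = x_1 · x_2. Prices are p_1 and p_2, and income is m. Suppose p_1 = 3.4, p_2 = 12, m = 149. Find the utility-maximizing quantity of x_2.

Demand: x_1*(p_1,p_2,m) = 0.5·m/p_1 and x_2* = 0.5·m/p_2.
At p_1=3.4, p_2=12, m=149: x_2* = 0.5·149/12 = 6.2083.

x_2* = 6.2083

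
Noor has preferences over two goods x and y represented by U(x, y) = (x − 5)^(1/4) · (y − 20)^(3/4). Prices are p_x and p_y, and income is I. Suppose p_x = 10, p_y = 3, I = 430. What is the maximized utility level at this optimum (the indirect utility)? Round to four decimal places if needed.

V = 44.9873

Let x' = x−5, y' = y−20. MRS = (1/3)·y'/x' = p_x/p_y.
After buying the subsistence bundle (5, 20), a share 0.25 of the remaining income goes to x: x* = 5 + 0.25·(I − 5p_x − 20p_y)/p_x.
Discretionary income = 430 − 5·10 − 20·3 = 320; x* = 5 + 0.25·320/10 = 13; y* = 20 + 0.75·320/3 = 100.
Utility at the optimum: U(13, 100) = 44.9873.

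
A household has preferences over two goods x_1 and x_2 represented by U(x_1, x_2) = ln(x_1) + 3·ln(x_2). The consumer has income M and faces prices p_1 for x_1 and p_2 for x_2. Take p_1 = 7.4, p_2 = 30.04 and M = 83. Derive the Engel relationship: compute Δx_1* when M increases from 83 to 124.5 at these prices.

Demand: x_1*(p_1,p_2,M) = 0.25·M/p_1 and x_2* = 0.75·M/p_2.
At p_1=7.4, p_2=30.04, M=83: x_1* = 0.25·83/7.4 = 2.8041.
At M' = 124.5: x_1* = 4.2061. Change: 4.2061 − 2.8041 = 1.402.

Δx_1* = 1.402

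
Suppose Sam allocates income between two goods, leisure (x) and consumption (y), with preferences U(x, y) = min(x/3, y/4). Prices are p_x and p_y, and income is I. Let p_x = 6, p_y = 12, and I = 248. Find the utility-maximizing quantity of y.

Leontief preferences: the optimum is at the kink where x/3 = y/4, i.e. y = (4/3)·x.
Budget: p_x·x + p_y·(4/3)·x = I, so (3·p_x + 4·p_y)·x = 3·I.
Demand: x*(p_x,p_y,I) = 3·I/(3·p_x + 4·p_y), y* = 4·I/(3·p_x + 4·p_y).
Here 3·6 + 4·12 = 66, giving y* = 15.0303.

y* = 15.0303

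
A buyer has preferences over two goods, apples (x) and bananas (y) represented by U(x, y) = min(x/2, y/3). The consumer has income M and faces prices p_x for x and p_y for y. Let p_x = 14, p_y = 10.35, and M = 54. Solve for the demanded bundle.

x* = 1.829, y* = 2.7434

Demand: x*(p_x,p_y,M) = 2·M/(2·p_x + 3·p_y), y* = 3·M/(2·p_x + 3·p_y).
Here 2·14 + 3·10.35 = 59.05, giving x* = 1.829 and y* = 2.7434.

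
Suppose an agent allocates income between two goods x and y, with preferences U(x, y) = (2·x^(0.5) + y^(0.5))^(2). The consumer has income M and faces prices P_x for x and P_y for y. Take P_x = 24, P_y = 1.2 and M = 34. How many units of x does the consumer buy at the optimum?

x* = 0.2361

MRS = MU_x/MU_y = 2·(y/x)^(0.5). Set equal to P_x/P_y.
Hence y/x = ((1/2)·P_x/P_y)^(1/(0.5)), i.e. raised to the 2 power.
Substitute y = (y/x)·x into the budget: x* = M/(P_x + P_y·(y/x)).
Numerically y/x = 100, so x* = 34/(24 + 1.2·100) = 0.2361.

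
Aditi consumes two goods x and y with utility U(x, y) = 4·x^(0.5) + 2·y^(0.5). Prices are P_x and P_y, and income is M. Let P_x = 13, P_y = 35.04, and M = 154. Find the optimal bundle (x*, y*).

From the CES first-order condition, 2·(y/x)^(0.5) = P_x/P_y.
Solve for the ratio: y/x = [(1/2)·P_x/P_y]^(2).
Substitute y = (y/x)·x into the budget: x* = M/(P_x + P_y·(y/x)).
Numerically y/x = 0.034411, so x* = 154/(13 + 35.04·0.034411) = 10.8407 and y* = 0.034411·10.8407 = 0.373.

x* = 10.8407, y* = 0.373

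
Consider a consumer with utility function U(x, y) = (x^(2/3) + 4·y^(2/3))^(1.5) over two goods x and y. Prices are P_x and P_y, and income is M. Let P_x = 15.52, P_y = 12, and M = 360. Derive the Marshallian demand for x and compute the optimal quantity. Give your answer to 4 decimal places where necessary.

MRS = MU_x/MU_y = (1/4)·(y/x)^(1/3). Set equal to P_x/P_y.
Hence y/x = (4·P_x/P_y)^(1/(1/3)), i.e. raised to the 3 power.
Substitute y = (y/x)·x into the budget: x* = M/(P_x + P_y·(y/x)).
Numerically y/x = 138.455874, so x* = 360/(15.52 + 12·138.455874) = 0.2147.

x* = 0.2147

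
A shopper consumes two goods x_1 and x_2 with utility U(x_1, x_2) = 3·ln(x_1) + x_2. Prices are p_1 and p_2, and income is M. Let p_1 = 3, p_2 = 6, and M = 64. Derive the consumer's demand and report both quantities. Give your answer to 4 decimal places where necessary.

x_1* = 6, x_2* = 7.6667

Set MRS = p_1/p_2: (3/x_1)/1 = p_1/p_2.
So x_1*(p_1,p_2) = 3·p_2/p_1, independent of income; and x_2* = (M − 3·p_2)/p_2.
At the given prices: x_1* = 3·6/3 = 6, and x_2* = 7.6667.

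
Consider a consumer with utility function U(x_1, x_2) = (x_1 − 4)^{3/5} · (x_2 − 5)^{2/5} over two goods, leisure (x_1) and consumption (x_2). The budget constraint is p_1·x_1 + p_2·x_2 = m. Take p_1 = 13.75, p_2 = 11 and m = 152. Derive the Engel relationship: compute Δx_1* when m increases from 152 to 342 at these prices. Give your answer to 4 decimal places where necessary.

MRS = (3/2)·(x_2−5)/(x_1−4). Tangency with p_1/p_2 gives x_2−5 = (2/3)·(p_1/p_2)·(x_1−4).
Substituting into the budget: x_1* = 4 + 0.6·(m − 4·p_1 − 5·p_2)/p_1, and x_2* = 5 + 0.4·(…)/p_2.
Discretionary income = 152 − 4·13.75 − 5·11 = 42; x_1* = 4 + 0.6·42/13.75 = 5.8327.
At m' = 342: x_1* = 14.1236. Change: 14.1236 − 5.8327 = 8.2909.

Δx_1* = 8.2909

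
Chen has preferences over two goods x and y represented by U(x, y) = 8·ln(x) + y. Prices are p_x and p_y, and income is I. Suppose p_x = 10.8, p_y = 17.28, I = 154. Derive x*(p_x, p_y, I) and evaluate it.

x* = 12.8

MU_x = 8/x, MU_y = 1. Tangency: 8/x = p_x/p_y.
So x*(p_x,p_y) = 8·p_y/p_x, independent of income; and y* = (I − 8·p_y)/p_y.
At the given prices: x* = 8·17.28/10.8 = 12.8.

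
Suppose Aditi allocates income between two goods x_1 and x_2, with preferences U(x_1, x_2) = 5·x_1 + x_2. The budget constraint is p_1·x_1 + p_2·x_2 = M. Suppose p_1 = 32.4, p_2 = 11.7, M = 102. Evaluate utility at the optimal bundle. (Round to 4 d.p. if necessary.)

Perfect substitutes: compare marginal utility per dollar. 5/p_1 vs 1/p_2 → 0.1543 vs 0.0855.
x_1 gives more utility per dollar, so spend all income on x_1: x_1* = M/p_1, x_2* = 0.
Numerically: x_1* = 3.1481, x_2* = 0.
Utility at the optimum: U(3.1481, 0) = 15.7407.

V = 15.7407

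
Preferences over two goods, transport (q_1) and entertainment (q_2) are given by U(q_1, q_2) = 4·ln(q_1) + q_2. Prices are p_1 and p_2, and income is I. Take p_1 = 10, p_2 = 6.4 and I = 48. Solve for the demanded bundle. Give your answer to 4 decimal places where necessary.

MU_q_1 = 4/q_1, MU_q_2 = 1. Tangency: 4/q_1 = p_1/p_2.
So q_1*(p_1,p_2) = 4·p_2/p_1, independent of income; and q_2* = (I − 4·p_2)/p_2.
At the given prices: q_1* = 4·6.4/10 = 2.56, and q_2* = 3.5.

q_1* = 2.56, q_2* = 3.5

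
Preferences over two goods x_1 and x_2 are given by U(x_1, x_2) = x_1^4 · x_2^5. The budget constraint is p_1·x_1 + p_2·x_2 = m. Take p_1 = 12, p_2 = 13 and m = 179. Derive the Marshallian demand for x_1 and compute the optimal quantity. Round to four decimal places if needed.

Demand: x_1*(p_1,p_2,m) = 4/9·m/p_1 and x_2* = 5/9·m/p_2.
At p_1=12, p_2=13, m=179: x_1* = 4/9·179/12 = 6.6296.

x_1* = 6.6296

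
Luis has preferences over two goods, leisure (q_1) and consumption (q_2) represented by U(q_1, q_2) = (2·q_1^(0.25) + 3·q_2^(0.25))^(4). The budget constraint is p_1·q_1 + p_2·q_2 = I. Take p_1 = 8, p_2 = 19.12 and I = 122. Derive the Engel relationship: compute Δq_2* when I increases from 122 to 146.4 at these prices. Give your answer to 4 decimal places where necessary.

MRS = MU_q_1/MU_q_2 = (2/3)·(q_2/q_1)^(0.75). Set equal to p_1/p_2.
Solve for the ratio: q_2/q_1 = [(3/2)·p_1/p_2]^(4/3).
With the ratio pinned down, the budget gives q_1* = I/(p_1 + p_2·(q_2/q_1)) and q_2* = (q_2/q_1)·q_1*.
Numerically q_2/q_1 = 0.537351, so q_1* = 122/(8 + 19.12·0.537351) = 6.6761 and q_2* = 0.537351·6.6761 = 3.5874.
At I' = 146.4: q_2* = 4.3049. Change: 4.3049 − 3.5874 = 0.7175.

Δq_2* = 0.7175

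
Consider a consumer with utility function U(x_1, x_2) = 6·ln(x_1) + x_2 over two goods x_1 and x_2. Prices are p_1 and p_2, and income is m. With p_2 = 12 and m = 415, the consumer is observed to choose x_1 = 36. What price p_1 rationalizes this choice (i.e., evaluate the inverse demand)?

MU_x_1 = 6/x_1, MU_x_2 = 1. Tangency: 6/x_1 = p_1/p_2.
So x_1*(p_1,p_2) = 6·p_2/p_1, independent of income; and x_2* = (m − 6·p_2)/p_2.
Set x_1* = 36 in the demand function and solve for p_1: p_1 = 2.

p_1 = 2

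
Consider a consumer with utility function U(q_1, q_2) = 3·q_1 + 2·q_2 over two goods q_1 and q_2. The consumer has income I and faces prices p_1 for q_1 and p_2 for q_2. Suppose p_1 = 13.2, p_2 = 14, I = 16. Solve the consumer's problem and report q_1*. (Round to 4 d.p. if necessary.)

Perfect substitutes: compare marginal utility per dollar. 3/p_1 vs 2/p_2 → 0.2273 vs 0.1429.
q_1 gives more utility per dollar, so spend all income on q_1: q_1* = I/p_1, q_2* = 0.
Numerically: q_1* = 1.2121, q_2* = 0.

q_1* = 1.2121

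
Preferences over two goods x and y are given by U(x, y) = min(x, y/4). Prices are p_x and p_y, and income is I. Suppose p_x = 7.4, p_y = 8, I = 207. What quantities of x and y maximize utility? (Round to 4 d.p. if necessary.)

x* = 5.2538, y* = 21.0152

Leontief preferences: the optimum is at the kink where x/1 = y/4, i.e. y = 4·x.
Budget: p_x·x + p_y·4·x = I, so (p_x + 4·p_y)·x = I.
Demand: x*(p_x,p_y,I) = I/(p_x + 4·p_y), y* = 4·I/(p_x + 4·p_y).
Here 7.4 + 4·8 = 39.4, giving x* = 5.2538 and y* = 21.0152.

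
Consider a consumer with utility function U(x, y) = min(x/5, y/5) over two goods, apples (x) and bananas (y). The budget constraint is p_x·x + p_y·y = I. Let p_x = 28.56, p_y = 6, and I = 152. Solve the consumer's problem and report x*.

x* = 4.3981

Demand: x*(p_x,p_y,I) = 5·I/(5·p_x + 5·p_y), y* = 5·I/(5·p_x + 5·p_y).
Here 5·28.56 + 5·6 = 172.8, giving x* = 4.3981.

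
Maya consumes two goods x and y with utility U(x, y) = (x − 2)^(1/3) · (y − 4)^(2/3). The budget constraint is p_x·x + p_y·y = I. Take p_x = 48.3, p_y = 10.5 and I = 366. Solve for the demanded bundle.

x* = 3.5694, y* = 18.4381

This is Cobb-Douglas in (x−2, y−4): tangency gives 1/3·p_y·(y−4) = 2/3·p_x·(x−2).
After buying the subsistence bundle (2, 4), a share 1/3 of the remaining income goes to x: x* = 2 + 1/3·(I − 2p_x − 4p_y)/p_x.
Discretionary income = 366 − 2·48.3 − 4·10.5 = 227.4; x* = 2 + 1/3·227.4/48.3 = 3.5694; y* = 4 + 2/3·227.4/10.5 = 18.4381.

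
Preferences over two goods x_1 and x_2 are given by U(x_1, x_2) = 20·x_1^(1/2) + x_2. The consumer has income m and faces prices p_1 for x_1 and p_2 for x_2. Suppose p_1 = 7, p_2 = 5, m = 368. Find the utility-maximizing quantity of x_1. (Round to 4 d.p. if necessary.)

x_1* = 51.0204

MU_x_1 = 10/√x_1, MU_x_2 = 1. Tangency: 10/√x_1 = p_1/p_2.
Thus x_1* = (10·p_2/p_1)² — independent of m — with the rest of income spent on x_2.
Plugging in: x_1* = (10·5/7)² = 51.0204.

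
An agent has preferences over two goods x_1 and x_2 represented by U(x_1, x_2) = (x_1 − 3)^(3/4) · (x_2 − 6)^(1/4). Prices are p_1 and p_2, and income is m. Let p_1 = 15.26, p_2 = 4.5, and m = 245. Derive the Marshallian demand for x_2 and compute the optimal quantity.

x_2* = 15.5678

Let x_1' = x_1−3, x_2' = x_2−6. MRS = 3·x_2'/x_1' = p_1/p_2.
Substituting into the budget: x_1* = 3 + 0.75·(m − 3·p_1 − 6·p_2)/p_1, and x_2* = 6 + 0.25·(…)/p_2.
Discretionary income = 245 − 3·15.26 − 6·4.5 = 172.22; x_2* = 6 + 0.25·172.22/4.5 = 15.5678.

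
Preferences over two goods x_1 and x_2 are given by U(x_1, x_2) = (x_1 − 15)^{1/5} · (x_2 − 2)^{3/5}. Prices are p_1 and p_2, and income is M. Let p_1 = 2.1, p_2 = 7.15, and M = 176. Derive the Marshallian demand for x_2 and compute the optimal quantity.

x_2* = 15.6573

Discretionary income = 176 − 15·2.1 − 2·7.15 = 130.2; x_2* = 2 + 0.75·130.2/7.15 = 15.6573.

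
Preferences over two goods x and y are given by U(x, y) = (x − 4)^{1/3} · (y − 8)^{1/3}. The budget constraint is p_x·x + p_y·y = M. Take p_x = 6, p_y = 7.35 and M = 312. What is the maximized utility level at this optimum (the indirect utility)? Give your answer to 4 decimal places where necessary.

This is Cobb-Douglas in (x−4, y−8): tangency gives 1/3·p_y·(y−8) = 1/3·p_x·(x−4).
After buying the subsistence bundle (4, 8), a share 0.5 of the remaining income goes to x: x* = 4 + 0.5·(M − 4p_x − 8p_y)/p_x.
Discretionary income = 312 − 4·6 − 8·7.35 = 229.2; x* = 4 + 0.5·229.2/6 = 23.1; y* = 8 + 0.5·229.2/7.35 = 23.5918.
Utility at the optimum: U(23.1, 23.5918) = 6.678.

V = 6.678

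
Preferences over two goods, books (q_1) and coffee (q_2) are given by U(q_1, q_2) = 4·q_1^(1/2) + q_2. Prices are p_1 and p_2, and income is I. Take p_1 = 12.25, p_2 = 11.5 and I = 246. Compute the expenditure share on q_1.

Solve: √q_1 = 2·p_2/p_1, so q_1*(p_1,p_2) = (2·p_2/p_1)², and q_2* = (I − p_1·q_1*)/p_2.
Plugging in: q_1* = (2·11.5/12.25)² = 3.5252, q_2* = 17.6362.
Expenditure on q_1: 12.25·3.5252 = 43.1837; share = 0.1755.

share on q_1 = 0.1755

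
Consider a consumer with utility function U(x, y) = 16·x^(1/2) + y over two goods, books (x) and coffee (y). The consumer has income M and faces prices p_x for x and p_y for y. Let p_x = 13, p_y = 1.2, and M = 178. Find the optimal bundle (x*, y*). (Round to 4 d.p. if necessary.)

x* = 0.5453, y* = 142.4256

Utility is quasi-linear in y; the FOC for x is 8/√x = p_x/p_y.
Thus x* = (8·p_y/p_x)² — independent of M — with the rest of income spent on y.
Plugging in: x* = (8·1.2/13)² = 0.5453, y* = 142.4256.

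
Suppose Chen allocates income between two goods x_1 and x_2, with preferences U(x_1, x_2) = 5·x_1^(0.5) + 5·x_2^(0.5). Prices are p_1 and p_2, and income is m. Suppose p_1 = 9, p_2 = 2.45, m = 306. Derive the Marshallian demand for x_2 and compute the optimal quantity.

MRS = MU_x_1/MU_x_2 = (x_2/x_1)^(0.5). Set equal to p_1/p_2.
Hence x_2/x_1 = (p_1/p_2)^(1/(0.5)), i.e. raised to the 2 power.
With the ratio pinned down, the budget gives x_1* = m/(p_1 + p_2·(x_2/x_1)) and x_2* = (x_2/x_1)·x_1*.
Numerically x_2/x_1 = 13.494377, so x_1* = 306/(9 + 2.45·13.494377) = 7.2751 and x_2* = 13.494377·7.2751 = 98.1731.

x_2* = 98.1731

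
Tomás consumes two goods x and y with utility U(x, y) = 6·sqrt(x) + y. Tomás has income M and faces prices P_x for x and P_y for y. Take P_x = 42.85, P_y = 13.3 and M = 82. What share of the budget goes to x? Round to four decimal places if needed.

Set MRS = P_x/P_y: 3·x^(−1/2) = P_x/P_y.
Solve: √x = 3·P_y/P_x, so x*(P_x,P_y) = (3·P_y/P_x)², and y* = (M − P_x·x*)/P_y.
Plugging in: x* = (3·13.3/42.85)² = 0.867, y* = 3.3719.
Expenditure on x: 42.85·0.867 = 37.1531; share = 0.4531.

share on x = 0.4531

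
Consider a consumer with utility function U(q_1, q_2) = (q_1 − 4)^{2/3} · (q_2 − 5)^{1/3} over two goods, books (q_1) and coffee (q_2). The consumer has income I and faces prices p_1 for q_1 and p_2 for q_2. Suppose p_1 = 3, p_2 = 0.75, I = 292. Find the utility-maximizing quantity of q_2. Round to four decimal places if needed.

q_2* = 127.7778

MRS = 2·(q_2−5)/(q_1−4). Tangency with p_1/p_2 gives q_2−5 = (1/2)·(p_1/p_2)·(q_1−4).
Substituting into the budget: q_1* = 4 + 2/3·(I − 4·p_1 − 5·p_2)/p_1, and q_2* = 5 + 1/3·(…)/p_2.
Discretionary income = 292 − 4·3 − 5·0.75 = 276.25; q_2* = 5 + 1/3·276.25/0.75 = 127.7778.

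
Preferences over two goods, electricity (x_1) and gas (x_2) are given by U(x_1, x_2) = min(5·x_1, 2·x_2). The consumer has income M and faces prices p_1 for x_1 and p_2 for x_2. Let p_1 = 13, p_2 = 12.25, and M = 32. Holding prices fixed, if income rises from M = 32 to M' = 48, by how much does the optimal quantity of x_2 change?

Δx_2* = 0.9169

Leontief preferences: the optimum is at the kink where x_1/2 = x_2/5, i.e. x_2 = (5/2)·x_1.
Budget: p_1·x_1 + p_2·(5/2)·x_1 = M, so (2·p_1 + 5·p_2)·x_1 = 2·M.
Demand: x_1*(p_1,p_2,M) = 2·M/(2·p_1 + 5·p_2), x_2* = 5·M/(2·p_1 + 5·p_2).
Here 2·13 + 5·12.25 = 87.25, giving x_2* = 1.8338.
At M' = 48: x_2* = 2.7507. Change: 2.7507 − 1.8338 = 0.9169.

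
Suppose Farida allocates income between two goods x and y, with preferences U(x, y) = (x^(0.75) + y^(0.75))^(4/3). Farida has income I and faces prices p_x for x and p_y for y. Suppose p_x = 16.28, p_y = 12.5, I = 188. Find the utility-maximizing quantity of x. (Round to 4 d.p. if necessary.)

x* = 3.5984

From the CES first-order condition, (y/x)^(0.25) = p_x/p_y.
Hence y/x = (p_x/p_y)^(1/(0.25)), i.e. raised to the 4 power.
Substitute y = (y/x)·x into the budget: x* = I/(p_x + p_y·(y/x)).
Numerically y/x = 2.87725, so x* = 188/(16.28 + 12.5·2.87725) = 3.5984.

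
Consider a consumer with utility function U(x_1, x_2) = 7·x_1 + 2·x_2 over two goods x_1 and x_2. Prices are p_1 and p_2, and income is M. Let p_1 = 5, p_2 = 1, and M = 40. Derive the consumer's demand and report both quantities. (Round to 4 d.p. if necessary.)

x_1* = 0, x_2* = 40

Perfect substitutes: compare marginal utility per dollar. 7/p_1 vs 2/p_2 → 1.4 vs 2.
x_2 gives more utility per dollar, so spend all income on x_2: x_2* = M/p_2, x_1* = 0.
Numerically: x_1* = 0, x_2* = 40.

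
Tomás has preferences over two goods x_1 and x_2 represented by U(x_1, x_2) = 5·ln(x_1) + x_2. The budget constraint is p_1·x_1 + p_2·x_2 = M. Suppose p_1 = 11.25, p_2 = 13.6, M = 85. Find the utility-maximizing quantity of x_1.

MU_x_1 = 5/x_1, MU_x_2 = 1. Tangency: 5/x_1 = p_1/p_2.
So x_1*(p_1,p_2) = 5·p_2/p_1, independent of income; and x_2* = (M − 5·p_2)/p_2.
At the given prices: x_1* = 5·13.6/11.25 = 6.0444.

x_1* = 6.0444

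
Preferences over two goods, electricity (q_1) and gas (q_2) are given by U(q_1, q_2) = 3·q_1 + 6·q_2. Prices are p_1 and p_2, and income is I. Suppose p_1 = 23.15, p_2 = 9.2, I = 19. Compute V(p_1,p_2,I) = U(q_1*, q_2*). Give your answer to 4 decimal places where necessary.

q_2 gives more utility per dollar, so spend all income on q_2: q_2* = I/p_2, q_1* = 0.
Numerically: q_1* = 0, q_2* = 2.0652.
Utility at the optimum: U(0, 2.0652) = 12.3913.

V = 12.3913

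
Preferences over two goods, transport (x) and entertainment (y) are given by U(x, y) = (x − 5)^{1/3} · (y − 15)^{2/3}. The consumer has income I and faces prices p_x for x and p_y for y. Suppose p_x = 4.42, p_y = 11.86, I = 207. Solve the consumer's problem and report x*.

After buying the subsistence bundle (5, 15), a share 1/3 of the remaining income goes to x: x* = 5 + 1/3·(I − 5p_x − 15p_y)/p_x.
Discretionary income = 207 − 5·4.42 − 15·11.86 = 7; x* = 5 + 1/3·7/4.42 = 5.5279.

x* = 5.5279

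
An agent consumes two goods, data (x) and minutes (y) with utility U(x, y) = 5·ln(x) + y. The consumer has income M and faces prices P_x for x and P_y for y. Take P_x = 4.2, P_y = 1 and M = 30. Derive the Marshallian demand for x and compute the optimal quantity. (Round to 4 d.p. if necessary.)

Set MRS = P_x/P_y: (5/x)/1 = P_x/P_y.
So x*(P_x,P_y) = 5·P_y/P_x, independent of income; and y* = (M − 5·P_y)/P_y.
At the given prices: x* = 5·1/4.2 = 1.1905.

x* = 1.1905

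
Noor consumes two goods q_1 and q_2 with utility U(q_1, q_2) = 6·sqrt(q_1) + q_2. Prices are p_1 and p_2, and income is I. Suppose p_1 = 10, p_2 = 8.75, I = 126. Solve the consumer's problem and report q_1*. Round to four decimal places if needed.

q_1* = 6.8906

Utility is quasi-linear in q_2; the FOC for q_1 is 3/√q_1 = p_1/p_2.
Solve: √q_1 = 3·p_2/p_1, so q_1*(p_1,p_2) = (3·p_2/p_1)², and q_2* = (I − p_1·q_1*)/p_2.
Plugging in: q_1* = (3·8.75/10)² = 6.8906.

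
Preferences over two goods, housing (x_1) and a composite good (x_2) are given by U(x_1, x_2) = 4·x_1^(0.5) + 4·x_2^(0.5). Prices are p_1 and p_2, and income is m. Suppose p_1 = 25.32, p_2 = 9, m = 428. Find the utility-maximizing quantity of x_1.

x_1* = 4.4328

From the CES first-order condition, (x_2/x_1)^(0.5) = p_1/p_2.
Hence x_2/x_1 = (p_1/p_2)^(1/(0.5)), i.e. raised to the 2 power.
Substitute x_2 = (x_2/x_1)·x_1 into the budget: x_1* = m/(p_1 + p_2·(x_2/x_1)).
Numerically x_2/x_1 = 7.914844, so x_1* = 428/(25.32 + 9·7.914844) = 4.4328.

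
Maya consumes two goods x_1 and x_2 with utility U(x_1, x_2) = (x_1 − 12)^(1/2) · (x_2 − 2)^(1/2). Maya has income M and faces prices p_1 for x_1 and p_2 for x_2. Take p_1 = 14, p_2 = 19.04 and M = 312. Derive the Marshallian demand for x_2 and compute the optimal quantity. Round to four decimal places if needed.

Let x_1' = x_1−12, x_2' = x_2−2. MRS = x_2'/x_1' = p_1/p_2.
After buying the subsistence bundle (12, 2), a share 0.5 of the remaining income goes to x_1: x_1* = 12 + 0.5·(M − 12p_1 − 2p_2)/p_1.
Discretionary income = 312 − 12·14 − 2·19.04 = 105.92; x_2* = 2 + 0.5·105.92/19.04 = 4.7815.

x_2* = 4.7815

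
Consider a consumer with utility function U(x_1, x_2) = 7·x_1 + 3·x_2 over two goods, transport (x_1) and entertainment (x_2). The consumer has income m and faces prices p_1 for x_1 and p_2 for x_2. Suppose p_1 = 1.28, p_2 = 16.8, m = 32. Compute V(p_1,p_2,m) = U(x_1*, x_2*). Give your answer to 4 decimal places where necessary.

Perfect substitutes: compare marginal utility per dollar. 7/p_1 vs 3/p_2 → 5.4688 vs 0.1786.
x_1 gives more utility per dollar, so spend all income on x_1: x_1* = m/p_1, x_2* = 0.
Numerically: x_1* = 25, x_2* = 0.
Utility at the optimum: U(25, 0) = 175.

V = 175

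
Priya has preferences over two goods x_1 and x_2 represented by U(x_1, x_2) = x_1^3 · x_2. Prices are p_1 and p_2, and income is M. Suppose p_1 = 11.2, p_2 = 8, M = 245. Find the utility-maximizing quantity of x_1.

x_1* = 16.4062

Tangency: MRS = 3·x_2/x_1 = p_1/p_2.
So 3·p_2·x_2 = p_1·x_1; combined with the budget, a share 0.75 of income goes to x_1.
Demand: x_1*(p_1,p_2,M) = 0.75·M/p_1 and x_2* = 0.25·M/p_2.
At p_1=11.2, p_2=8, M=245: x_1* = 0.75·245/11.2 = 16.4062.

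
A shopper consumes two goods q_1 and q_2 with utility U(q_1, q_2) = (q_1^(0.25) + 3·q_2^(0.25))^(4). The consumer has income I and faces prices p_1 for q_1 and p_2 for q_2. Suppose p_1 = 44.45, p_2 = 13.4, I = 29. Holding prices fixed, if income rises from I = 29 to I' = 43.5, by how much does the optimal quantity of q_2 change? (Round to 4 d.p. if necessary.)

MU_q_1 ∝ q_1^(-0.75), MU_q_2 ∝ 3·q_2^(-0.75), so MRS = (1/3)·(q_2/q_1)^(0.75) = p_1/p_2.
Hence q_2/q_1 = (3·p_1/p_2)^(1/(0.75)), i.e. raised to the 4/3 power.
Substitute q_2 = (q_2/q_1)·q_1 into the budget: q_1* = I/(p_1 + p_2·(q_2/q_1)).
Numerically q_2/q_1 = 21.405118, so q_1* = 29/(44.45 + 13.4·21.405118) = 0.0875 and q_2* = 21.405118·0.0875 = 1.8738.
At I' = 43.5: q_2* = 2.8107. Change: 2.8107 − 1.8738 = 0.9369.

Δq_2* = 0.9369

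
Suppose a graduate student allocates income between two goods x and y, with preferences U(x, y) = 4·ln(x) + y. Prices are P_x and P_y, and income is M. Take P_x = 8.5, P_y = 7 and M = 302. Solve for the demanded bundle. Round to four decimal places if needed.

MU_x = 4/x, MU_y = 1. Tangency: 4/x = P_x/P_y.
So x*(P_x,P_y) = 4·P_y/P_x, independent of income; and y* = (M − 4·P_y)/P_y.
At the given prices: x* = 4·7/8.5 = 3.2941, and y* = 39.1429.

x* = 3.2941, y* = 39.1429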